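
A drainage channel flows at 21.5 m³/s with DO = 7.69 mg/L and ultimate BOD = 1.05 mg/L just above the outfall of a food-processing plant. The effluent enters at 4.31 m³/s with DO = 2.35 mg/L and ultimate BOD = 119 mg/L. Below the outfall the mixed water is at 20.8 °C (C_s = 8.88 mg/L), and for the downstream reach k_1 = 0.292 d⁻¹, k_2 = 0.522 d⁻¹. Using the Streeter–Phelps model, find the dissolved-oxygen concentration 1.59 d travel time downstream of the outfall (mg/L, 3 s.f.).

DO ≈ 2.90 mg/L

Mixed DO = (21.5×7.69 + 4.31×2.35)/(21.5+4.31) = 175.5/25.81 = 6.798 mg/L.
Mixed L₀ = (21.5×1.05 + 4.31×119)/(25.81) = 535.5/25.81 = 20.75 mg/L.
Initial deficit D₀ = C_s − DO₀ = 8.88 − 6.798 = 2.082 mg/L.
D(1.59) = [0.292×20.75/(0.522−0.292)](e^(−0.292×1.59) − e^(−0.522×1.59)) + 2.082 e^(−0.522×1.59)
= 26.34 × (0.6286 − 0.4361) + 2.082 × 0.4361 = 5.979 mg/L.
DO = 8.88 − 5.979 = 2.901 mg/L.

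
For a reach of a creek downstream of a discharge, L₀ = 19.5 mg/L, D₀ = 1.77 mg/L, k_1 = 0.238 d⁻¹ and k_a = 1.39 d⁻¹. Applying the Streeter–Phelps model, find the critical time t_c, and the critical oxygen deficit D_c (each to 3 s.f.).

t_c ≈ 1.03 d; D_c ≈ 2.61 mg/L

With k_a/k_1 = 5.840 and 1 − D₀(k_a−k_1)/(k_1 L₀) = 0.5606,
t_c = ln(5.840 × 0.5606) / (1.39 − 0.238) = ln(3.274) / 1.152 = 1.186/1.152 = 1.030 d.
D_c = (k_1/k_a) L₀ e^(−k_1 t_c) = (0.238/1.39) × 19.5 × e^(−0.238×1.030) = 0.1712 × 19.5 × 0.7827 = 2.613 mg/L.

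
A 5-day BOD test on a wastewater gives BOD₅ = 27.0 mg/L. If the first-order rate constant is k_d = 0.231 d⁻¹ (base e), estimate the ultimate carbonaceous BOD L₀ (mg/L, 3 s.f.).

L₀ ≈ 39.4 mg/L

BOD₅ = L₀(1 − e^(−5k_d)) ⇒ L₀ = BOD₅ / (1 − e^(−5×0.231))
= 27.0 / (1 − 0.3151) = 27.0 / 0.6849 = 39.42 mg/L.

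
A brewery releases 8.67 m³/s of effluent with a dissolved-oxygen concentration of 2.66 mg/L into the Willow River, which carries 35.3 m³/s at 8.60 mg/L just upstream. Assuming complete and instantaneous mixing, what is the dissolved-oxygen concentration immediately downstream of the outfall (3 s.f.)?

Flow-weighted mixing: C = (Q_r C_r + Q_w C_w)/(Q_r + Q_w)
= (35.3×8.60 + 8.67×2.66)/(35.3 + 8.67) = 326.6/43.97 = 7.429 mg/L.

7.43 mg/L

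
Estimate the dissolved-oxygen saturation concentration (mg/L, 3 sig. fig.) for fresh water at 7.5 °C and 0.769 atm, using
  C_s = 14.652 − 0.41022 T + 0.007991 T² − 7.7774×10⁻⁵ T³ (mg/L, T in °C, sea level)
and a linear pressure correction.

C_s ≈ 9.22 mg/L

At sea level: C_s = 14.652 − 0.41022×7.5 + 0.007991×7.5² − 7.7774×10⁻⁵×7.5³ = 11.99 mg/L.
Pressure correction: C_s' = 11.99 × 0.769 = 9.222 mg/L.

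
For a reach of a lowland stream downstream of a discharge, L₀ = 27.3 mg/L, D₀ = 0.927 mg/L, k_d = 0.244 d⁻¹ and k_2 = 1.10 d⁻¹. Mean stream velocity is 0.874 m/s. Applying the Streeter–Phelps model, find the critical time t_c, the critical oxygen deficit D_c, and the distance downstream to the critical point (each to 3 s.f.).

With k_2/k_d = 4.508 and 1 − D₀(k_2−k_d)/(k_d L₀) = 0.8809,
t_c = ln(4.508 × 0.8809) / (1.10 − 0.244) = ln(3.971) / 0.8560 = 1.379/0.8560 = 1.611 d.
D_c = (k_d/k_2) L₀ e^(−k_d t_c) = (0.244/1.10) × 27.3 × e^(−0.244×1.611) = 0.2218 × 27.3 × 0.6750 = 4.087 mg/L.
x_c = v t_c = 0.874 m/s × 1.611 d × 86400 s/d = 121700 m ≈ 122 km.

t_c ≈ 1.61 d; D_c ≈ 4.09 mg/L; x_c ≈ 122 km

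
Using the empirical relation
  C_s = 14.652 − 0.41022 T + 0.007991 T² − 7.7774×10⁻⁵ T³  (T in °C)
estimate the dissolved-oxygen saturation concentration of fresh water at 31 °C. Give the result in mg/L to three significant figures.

C_s ≈ 7.30 mg/L

C_s = 14.652 − 0.41022×31 + 0.007991×31² − 7.7774×10⁻⁵×31³ = 7.298 mg/L.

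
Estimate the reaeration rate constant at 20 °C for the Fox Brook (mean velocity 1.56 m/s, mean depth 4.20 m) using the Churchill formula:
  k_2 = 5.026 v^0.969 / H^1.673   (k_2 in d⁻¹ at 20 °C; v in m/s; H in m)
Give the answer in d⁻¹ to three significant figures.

k_2 ≈ 0.701 d⁻¹

k_2 = 5.026 × 1.56^0.969 / 4.20^1.673 = 5.026 × 1.539 / 11.03 = 0.7009 d⁻¹.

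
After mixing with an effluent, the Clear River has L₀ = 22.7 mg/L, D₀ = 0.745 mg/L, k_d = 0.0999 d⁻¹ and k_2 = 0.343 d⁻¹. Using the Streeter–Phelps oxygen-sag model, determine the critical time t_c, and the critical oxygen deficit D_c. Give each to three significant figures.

With k_2/k_d = 3.433 and 1 − D₀(k_2−k_d)/(k_d L₀) = 0.9201,
t_c = ln(3.433 × 0.9201) / (0.343 − 0.0999) = ln(3.159) / 0.2431 = 1.150/0.2431 = 4.732 d.
L(t_c) = L₀ e^(−k_d t_c) = 22.7 × 0.6233 = 14.15 mg/L, and at the critical point k_2 D_c = k_d L, so D_c = (0.0999/0.343) × 14.15 = 4.121 mg/L.

t_c ≈ 4.73 d; D_c ≈ 4.12 mg/L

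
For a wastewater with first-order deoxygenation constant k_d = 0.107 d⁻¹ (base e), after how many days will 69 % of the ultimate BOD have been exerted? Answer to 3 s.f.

y/L₀ = 1 − e^(−k_d t) = 0.69 ⇒ e^(−k_d t) = 0.310
t = −ln(0.310) / 0.107 = 1.171 / 0.107 = 10.95 d.

t ≈ 10.9 d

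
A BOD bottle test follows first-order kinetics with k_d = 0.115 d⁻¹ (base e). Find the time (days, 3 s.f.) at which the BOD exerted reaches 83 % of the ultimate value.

y/L₀ = 1 − e^(−k_d t) = 0.83 ⇒ e^(−k_d t) = 0.170
t = −ln(0.170) / 0.115 = 1.772 / 0.115 = 15.41 d.

t ≈ 15.4 d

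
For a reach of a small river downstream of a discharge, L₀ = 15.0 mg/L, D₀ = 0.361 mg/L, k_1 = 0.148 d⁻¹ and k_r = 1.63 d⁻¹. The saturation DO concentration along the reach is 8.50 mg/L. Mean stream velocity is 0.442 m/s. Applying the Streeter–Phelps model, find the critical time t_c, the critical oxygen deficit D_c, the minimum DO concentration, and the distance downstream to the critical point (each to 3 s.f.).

t_c ≈ 1.43 d; D_c ≈ 1.10 mg/L; min DO ≈ 7.40 mg/L; x_c ≈ 54.7 km

t_c = [1/(k_r−k_1)] ln[(k_r/k_1)(1 − D₀(k_r−k_1)/(k_1 L₀))]
= [1/(1.63−0.148)] ln[(1.63/0.148)(1 − 0.361×1.482/(0.148×15.0))]
= (1/1.482) ln[11.01 × 0.7590] = 0.6748 × ln(8.359) = 0.6748 × 2.123 = 1.433 d.
L(t_c) = L₀ e^(−k_1 t_c) = 15.0 × 0.8089 = 12.13 mg/L, and at the critical point k_r D_c = k_1 L, so D_c = (0.148/1.63) × 12.13 = 1.102 mg/L.
Minimum DO = C_s − D_c = 8.50 − 1.102 = 7.398 mg/L.
x_c = v t_c = 0.442 m/s × 1.433 d × 86400 s/d = 54720 m ≈ 54.7 km.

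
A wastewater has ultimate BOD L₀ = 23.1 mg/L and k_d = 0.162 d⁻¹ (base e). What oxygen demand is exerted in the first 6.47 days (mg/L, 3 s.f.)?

y_t = L₀(1 − e^(−k_d t)) = 23.1 × (1 − e^(−0.162×6.47))
= 23.1 × (1 − 0.3506) = 23.1 × 0.6494 = 15.00 mg/L.

y ≈ 15.0 mg/L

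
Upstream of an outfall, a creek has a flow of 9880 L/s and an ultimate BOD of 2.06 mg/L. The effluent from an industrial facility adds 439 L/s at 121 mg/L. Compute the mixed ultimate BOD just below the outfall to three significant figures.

Flow-weighted mixing: C = (Q_r C_r + Q_w C_w)/(Q_r + Q_w)
= (9880×2.06 + 439×121)/(9880 + 439) = 73470/10320 = 7.120 mg/L.

7.12 mg/L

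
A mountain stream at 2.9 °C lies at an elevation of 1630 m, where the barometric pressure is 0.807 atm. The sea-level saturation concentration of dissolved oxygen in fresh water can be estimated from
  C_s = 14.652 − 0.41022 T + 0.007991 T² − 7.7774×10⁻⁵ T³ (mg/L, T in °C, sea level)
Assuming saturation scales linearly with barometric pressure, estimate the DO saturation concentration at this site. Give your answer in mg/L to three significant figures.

C_s ≈ 10.9 mg/L

At sea level: C_s = 14.652 − 0.41022×2.9 + 0.007991×2.9² − 7.7774×10⁻⁵×2.9³ = 13.53 mg/L.
Pressure correction: C_s' = 13.53 × 0.807 = 10.92 mg/L.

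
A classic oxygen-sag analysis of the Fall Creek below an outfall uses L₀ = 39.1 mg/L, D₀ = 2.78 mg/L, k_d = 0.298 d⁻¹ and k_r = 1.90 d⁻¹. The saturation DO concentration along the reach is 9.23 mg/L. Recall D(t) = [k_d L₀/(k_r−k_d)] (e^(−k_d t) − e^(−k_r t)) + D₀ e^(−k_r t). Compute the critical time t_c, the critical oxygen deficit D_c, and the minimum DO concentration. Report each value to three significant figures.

t_c ≈ 0.856 d; D_c ≈ 4.75 mg/L; min DO ≈ 4.48 mg/L

t_c = [1/(k_r−k_d)] ln[(k_r/k_d)(1 − D₀(k_r−k_d)/(k_d L₀))]
= [1/(1.90−0.298)] ln[(1.90/0.298)(1 − 2.78×1.602/(0.298×39.1))]
= (1/1.602) ln[6.376 × 0.6178] = 0.6242 × ln(3.939) = 0.6242 × 1.371 = 0.8557 d.
D_c = (k_d/k_r) L₀ e^(−k_d t_c) = (0.298/1.90) × 39.1 × e^(−0.298×0.8557) = 0.1568 × 39.1 × 0.7749 = 4.752 mg/L.
Minimum DO = C_s − D_c = 9.23 − 4.752 = 4.478 mg/L.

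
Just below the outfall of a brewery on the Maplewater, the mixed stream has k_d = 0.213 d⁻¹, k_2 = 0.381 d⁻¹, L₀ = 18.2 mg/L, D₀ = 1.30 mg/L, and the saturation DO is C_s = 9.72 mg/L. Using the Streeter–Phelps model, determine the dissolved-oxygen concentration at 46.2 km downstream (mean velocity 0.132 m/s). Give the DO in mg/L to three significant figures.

DO ≈ 4.64 mg/L

Travel time t = x/v = 46.2 km / (0.132 m/s) = 46200 m / 0.132 m/s = 350000 s = 4.051 d.
k_d L₀/(k_2−k_d) = 0.213×18.2/(0.381−0.213) = 3.877/0.1680 = 23.07 mg/L.
e^(−k_d t) = e^(−0.213×4.051) = 0.4220; e^(−k_2 t) = e^(−0.381×4.051) = 0.2137.
D = 23.07 × (0.4220 − 0.2137) + 1.30 × 0.2137 = 4.807 + 0.2777 = 5.084 mg/L.
DO = C_s − D = 9.72 − 5.084 = 4.636 mg/L.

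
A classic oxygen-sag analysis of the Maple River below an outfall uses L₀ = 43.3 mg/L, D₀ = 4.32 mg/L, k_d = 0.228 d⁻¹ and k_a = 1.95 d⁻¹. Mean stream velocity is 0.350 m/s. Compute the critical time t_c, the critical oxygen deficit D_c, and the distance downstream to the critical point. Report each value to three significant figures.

t_c = [1/(k_a−k_d)] ln[(k_a/k_d)(1 − D₀(k_a−k_d)/(k_d L₀))]
= [1/(1.95−0.228)] ln[(1.95/0.228)(1 − 4.32×1.722/(0.228×43.3))]
= (1/1.722) ln[8.553 × 0.2465] = 0.5807 × ln(2.108) = 0.5807 × 0.7458 = 0.4331 d.
L(t_c) = L₀ e^(−k_d t_c) = 43.3 × 0.9060 = 39.23 mg/L, and at the critical point k_a D_c = k_d L, so D_c = (0.228/1.95) × 39.23 = 4.587 mg/L.
x_c = v t_c = 0.350 m/s × 0.4331 d × 86400 s/d = 13100 m ≈ 13.1 km.

t_c ≈ 0.433 d; D_c ≈ 4.59 mg/L; x_c ≈ 13.1 km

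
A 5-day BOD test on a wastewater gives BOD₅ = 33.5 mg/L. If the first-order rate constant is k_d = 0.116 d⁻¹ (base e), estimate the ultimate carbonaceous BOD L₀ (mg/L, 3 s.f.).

BOD₅ = L₀(1 − e^(−5k_d)) ⇒ L₀ = BOD₅ / (1 − e^(−5×0.116))
= 33.5 / (1 − 0.5599) = 33.5 / 0.4401 = 76.12 mg/L.

L₀ ≈ 76.1 mg/L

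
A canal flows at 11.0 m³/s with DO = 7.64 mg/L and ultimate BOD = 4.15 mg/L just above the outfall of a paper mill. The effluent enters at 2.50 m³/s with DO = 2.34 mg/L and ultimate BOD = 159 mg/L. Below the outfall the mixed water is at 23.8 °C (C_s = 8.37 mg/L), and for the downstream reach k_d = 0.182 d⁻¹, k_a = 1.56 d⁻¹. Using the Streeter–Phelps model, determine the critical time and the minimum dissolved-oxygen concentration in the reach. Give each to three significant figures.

Mixed DO = (11.0×7.64 + 2.50×2.34)/(11.0+2.50) = 89.89/13.50 = 6.659 mg/L.
Mixed L₀ = (11.0×4.15 + 2.50×159)/(13.50) = 443.1/13.50 = 32.83 mg/L.
Initial deficit D₀ = C_s − DO₀ = 8.37 − 6.659 = 1.711 mg/L.
t_c = (1/1.378) ln[(1.56/0.182)(1 − 1.711×1.378/(0.182×32.83))] = 0.7257 × ln(5.188) = 1.195 d.
D_c = (0.182/1.56) × 32.83 × e^(−0.182×1.195) = 0.1167 × 32.83 × 0.8046 = 3.081 mg/L.
Minimum DO = 8.37 − 3.081 = 5.289 mg/L.

t_c ≈ 1.19 d; minimum DO ≈ 5.29 mg/L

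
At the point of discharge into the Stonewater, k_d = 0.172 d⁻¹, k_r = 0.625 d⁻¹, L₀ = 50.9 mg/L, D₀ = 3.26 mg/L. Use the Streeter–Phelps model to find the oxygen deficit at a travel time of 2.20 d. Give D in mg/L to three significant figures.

k_d L₀/(k_r−k_d) = 0.172×50.9/(0.625−0.172) = 8.755/0.4530 = 19.33 mg/L.
e^(−k_d t) = e^(−0.172×2.200) = 0.6850; e^(−k_r t) = e^(−0.625×2.200) = 0.2528.
D = 19.33 × (0.6850 − 0.2528) + 3.26 × 0.2528 = 8.351 + 0.8243 = 9.175 mg/L.

D ≈ 9.18 mg/L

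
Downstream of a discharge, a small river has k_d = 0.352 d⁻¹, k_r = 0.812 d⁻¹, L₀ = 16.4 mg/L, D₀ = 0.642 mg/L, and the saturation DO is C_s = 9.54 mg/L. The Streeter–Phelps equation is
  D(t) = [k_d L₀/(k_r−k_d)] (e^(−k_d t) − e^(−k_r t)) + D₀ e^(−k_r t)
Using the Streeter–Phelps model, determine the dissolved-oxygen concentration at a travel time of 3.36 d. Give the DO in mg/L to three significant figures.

DO ≈ 6.47 mg/L

k_d L₀/(k_r−k_d) = 0.352×16.4/(0.812−0.352) = 5.773/0.4600 = 12.55 mg/L.
e^(−k_d t) = e^(−0.352×3.360) = 0.3064; e^(−k_r t) = e^(−0.812×3.360) = 0.06533.
D = 12.55 × (0.3064 − 0.06533) + 0.642 × 0.06533 = 3.026 + 0.04194 = 3.068 mg/L.
DO = C_s − D = 9.54 − 3.068 = 6.472 mg/L.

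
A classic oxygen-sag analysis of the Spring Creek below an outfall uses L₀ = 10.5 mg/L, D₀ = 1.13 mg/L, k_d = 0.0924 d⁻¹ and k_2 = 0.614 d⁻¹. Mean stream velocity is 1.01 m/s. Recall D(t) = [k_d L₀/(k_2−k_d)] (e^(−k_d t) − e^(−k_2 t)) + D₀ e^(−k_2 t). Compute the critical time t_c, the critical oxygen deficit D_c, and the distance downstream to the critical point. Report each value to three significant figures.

At the critical point dD/dt = 0, so k_d L₀ e^(−k_d t) = k_2 D. Substituting D(t) from the Streeter–Phelps equation and solving for t gives
t_c = ln[(k_2/k_d)(1 − D₀(k_2−k_d)/(k_d L₀))] / (k_2−k_d).
Here k_2−k_d = 0.5216 d⁻¹ and 1 − D₀(k_2−k_d)/(k_d L₀) = 1 − 1.13×0.5216/(0.0924×10.5) = 0.3925, so
t_c = ln(6.645 × 0.3925) / 0.5216 = 0.9586 / 0.5216 = 1.838 d.
D_c = (k_d/k_2) L₀ e^(−k_d t_c) = (0.0924/0.614) × 10.5 × e^(−0.0924×1.838) = 0.1505 × 10.5 × 0.8438 = 1.333 mg/L.
x_c = v t_c = 1.01 m/s × 1.838 d × 86400 s/d = 160400 m ≈ 160 km.

t_c ≈ 1.84 d; D_c ≈ 1.33 mg/L; x_c ≈ 160 km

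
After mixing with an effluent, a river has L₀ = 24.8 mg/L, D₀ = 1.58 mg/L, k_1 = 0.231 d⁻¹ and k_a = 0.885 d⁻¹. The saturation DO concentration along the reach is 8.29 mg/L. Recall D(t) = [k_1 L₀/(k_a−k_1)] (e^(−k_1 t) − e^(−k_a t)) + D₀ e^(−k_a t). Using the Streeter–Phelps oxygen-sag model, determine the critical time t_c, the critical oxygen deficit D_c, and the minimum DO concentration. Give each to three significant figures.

t_c ≈ 1.75 d; D_c ≈ 4.32 mg/L; min DO ≈ 3.97 mg/L

At the critical point dD/dt = 0, so k_1 L₀ e^(−k_1 t) = k_a D. Substituting D(t) from the Streeter–Phelps equation and solving for t gives
t_c = ln[(k_a/k_1)(1 − D₀(k_a−k_1)/(k_1 L₀))] / (k_a−k_1).
Here k_a−k_1 = 0.6540 d⁻¹ and 1 − D₀(k_a−k_1)/(k_1 L₀) = 1 − 1.58×0.6540/(0.231×24.8) = 0.8196, so
t_c = ln(3.831 × 0.8196) / 0.6540 = 1.144 / 0.6540 = 1.750 d.
L(t_c) = L₀ e^(−k_1 t_c) = 24.8 × 0.6675 = 16.55 mg/L, and at the critical point k_a D_c = k_1 L, so D_c = (0.231/0.885) × 16.55 = 4.321 mg/L.
Minimum DO = C_s − D_c = 8.29 − 4.321 = 3.969 mg/L.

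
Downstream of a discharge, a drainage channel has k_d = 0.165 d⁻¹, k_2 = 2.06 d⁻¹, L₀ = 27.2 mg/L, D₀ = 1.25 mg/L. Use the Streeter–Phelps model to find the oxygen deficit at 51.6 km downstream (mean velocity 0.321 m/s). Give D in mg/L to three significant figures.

D ≈ 1.72 mg/L

Travel time t = x/v = 51.6 km / (0.321 m/s) = 51600 m / 0.321 m/s = 160700 s = 1.861 d.
k_d L₀/(k_2−k_d) = 0.165×27.2/(2.06−0.165) = 4.488/1.895 = 2.368 mg/L.
e^(−k_d t) = e^(−0.165×1.861) = 0.7357; e^(−k_2 t) = e^(−2.06×1.861) = 0.02165.
D = 2.368 × (0.7357 − 0.02165) + 1.25 × 0.02165 = 1.691 + 0.02707 = 1.718 mg/L.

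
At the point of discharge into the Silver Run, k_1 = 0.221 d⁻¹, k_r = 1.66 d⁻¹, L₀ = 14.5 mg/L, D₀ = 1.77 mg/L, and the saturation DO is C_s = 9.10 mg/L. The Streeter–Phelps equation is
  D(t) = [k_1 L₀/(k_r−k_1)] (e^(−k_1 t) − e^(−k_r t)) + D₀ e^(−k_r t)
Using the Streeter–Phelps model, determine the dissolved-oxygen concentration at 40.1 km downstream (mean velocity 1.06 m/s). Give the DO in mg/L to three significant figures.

Travel time t = x/v = 40.1 km / (1.06 m/s) = 40100 m / 1.06 m/s = 37830 s = 0.4378 d.
k_1 L₀/(k_r−k_1) = 0.221×14.5/(1.66−0.221) = 3.204/1.439 = 2.227 mg/L.
e^(−k_1 t) = e^(−0.221×0.4378) = 0.9078; e^(−k_r t) = e^(−1.66×0.4378) = 0.4834.
D = 2.227 × (0.9078 − 0.4834) + 1.77 × 0.4834 = 0.9449 + 0.8557 = 1.801 mg/L.
DO = C_s − D = 9.10 − 1.801 = 7.299 mg/L.

DO ≈ 7.30 mg/L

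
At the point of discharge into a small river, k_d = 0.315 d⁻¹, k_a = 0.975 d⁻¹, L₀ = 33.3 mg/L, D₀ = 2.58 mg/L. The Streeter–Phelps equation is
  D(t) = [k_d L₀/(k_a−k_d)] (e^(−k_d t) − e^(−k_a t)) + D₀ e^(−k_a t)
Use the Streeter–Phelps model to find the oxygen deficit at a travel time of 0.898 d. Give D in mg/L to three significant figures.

D ≈ 6.43 mg/L

k_d L₀/(k_a−k_d) = 0.315×33.3/(0.975−0.315) = 10.49/0.6600 = 15.89 mg/L.
e^(−k_d t) = e^(−0.315×0.8980) = 0.7536; e^(−k_a t) = e^(−0.975×0.8980) = 0.4166.
D = 15.89 × (0.7536 − 0.4166) + 2.58 × 0.4166 = 5.356 + 1.075 = 6.431 mg/L.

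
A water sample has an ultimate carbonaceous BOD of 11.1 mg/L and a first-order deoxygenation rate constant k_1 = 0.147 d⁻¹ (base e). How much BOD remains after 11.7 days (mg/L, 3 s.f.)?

L ≈ 1.99 mg/L

L_t = L₀ e^(−k_1 t) = 11.1 × e^(−0.147×11.7) = 11.1 × 0.1791 = 1.988 mg/L.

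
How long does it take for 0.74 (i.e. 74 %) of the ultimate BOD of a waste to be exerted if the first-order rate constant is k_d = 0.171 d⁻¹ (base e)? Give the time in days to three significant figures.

t ≈ 7.88 d

y/L₀ = 1 − e^(−k_d t) = 0.74 ⇒ e^(−k_d t) = 0.260
t = −ln(0.260) / 0.171 = 1.347 / 0.171 = 7.878 d.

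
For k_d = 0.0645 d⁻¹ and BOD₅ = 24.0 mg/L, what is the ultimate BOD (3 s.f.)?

L₀ ≈ 87.1 mg/L

BOD₅ = L₀(1 − e^(−5k_d)) ⇒ L₀ = BOD₅ / (1 − e^(−5×0.0645))
= 24.0 / (1 − 0.7243) = 24.0 / 0.2757 = 87.06 mg/L.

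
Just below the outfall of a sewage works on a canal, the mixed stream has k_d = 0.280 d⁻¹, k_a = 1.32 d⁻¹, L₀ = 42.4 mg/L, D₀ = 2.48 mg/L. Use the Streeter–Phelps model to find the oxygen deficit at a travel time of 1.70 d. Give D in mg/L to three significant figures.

D ≈ 6.14 mg/L

k_d L₀/(k_a−k_d) = 0.280×42.4/(1.32−0.280) = 11.87/1.040 = 11.42 mg/L.
e^(−k_d t) = e^(−0.280×1.700) = 0.6213; e^(−k_a t) = e^(−1.32×1.700) = 0.1060.
D = 11.42 × (0.6213 − 0.1060) + 2.48 × 0.1060 = 5.882 + 0.2630 = 6.145 mg/L.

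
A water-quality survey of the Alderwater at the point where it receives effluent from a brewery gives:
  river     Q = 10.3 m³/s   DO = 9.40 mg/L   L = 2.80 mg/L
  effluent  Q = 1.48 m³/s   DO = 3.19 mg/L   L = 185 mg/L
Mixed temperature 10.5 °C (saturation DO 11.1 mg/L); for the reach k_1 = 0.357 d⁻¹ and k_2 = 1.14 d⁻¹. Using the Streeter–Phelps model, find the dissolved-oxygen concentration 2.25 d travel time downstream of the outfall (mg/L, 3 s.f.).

Mixed DO = (10.3×9.40 + 1.48×3.19)/(10.3+1.48) = 101.5/11.78 = 8.620 mg/L.
Mixed L₀ = (10.3×2.80 + 1.48×185)/(11.78) = 302.6/11.78 = 25.69 mg/L.
Initial deficit D₀ = C_s − DO₀ = 11.1 − 8.620 = 2.480 mg/L.
D(2.25) = [0.357×25.69/(1.14−0.357)](e^(−0.357×2.25) − e^(−1.14×2.25)) + 2.480 e^(−1.14×2.25)
= 11.71 × (0.4479 − 0.07692) + 2.480 × 0.07692 = 4.536 mg/L.
DO = 11.1 − 4.536 = 6.564 mg/L.

DO ≈ 6.56 mg/L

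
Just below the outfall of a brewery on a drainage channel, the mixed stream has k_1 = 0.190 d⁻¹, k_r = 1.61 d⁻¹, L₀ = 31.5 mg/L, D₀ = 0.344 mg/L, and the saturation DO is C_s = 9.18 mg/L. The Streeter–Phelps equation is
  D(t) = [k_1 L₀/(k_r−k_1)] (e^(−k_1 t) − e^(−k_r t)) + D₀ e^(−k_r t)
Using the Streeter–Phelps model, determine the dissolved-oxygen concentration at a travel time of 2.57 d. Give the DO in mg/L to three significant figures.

DO ≈ 6.66 mg/L

k_1 L₀/(k_r−k_1) = 0.190×31.5/(1.61−0.190) = 5.985/1.420 = 4.215 mg/L.
e^(−k_1 t) = e^(−0.190×2.570) = 0.6137; e^(−k_r t) = e^(−1.61×2.570) = 0.01596.
D = 4.215 × (0.6137 − 0.01596) + 0.344 × 0.01596 = 2.519 + 0.005490 = 2.525 mg/L.
DO = C_s − D = 9.18 − 2.525 = 6.655 mg/L.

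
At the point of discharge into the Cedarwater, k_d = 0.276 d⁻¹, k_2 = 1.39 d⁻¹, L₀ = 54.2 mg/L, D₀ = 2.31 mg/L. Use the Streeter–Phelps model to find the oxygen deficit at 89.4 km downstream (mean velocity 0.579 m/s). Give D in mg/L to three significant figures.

Travel time t = x/v = 89.4 km / (0.579 m/s) = 89400 m / 0.579 m/s = 154400 s = 1.787 d.
k_d L₀/(k_2−k_d) = 0.276×54.2/(1.39−0.276) = 14.96/1.114 = 13.43 mg/L.
e^(−k_d t) = e^(−0.276×1.787) = 0.6106; e^(−k_2 t) = e^(−1.39×1.787) = 0.08340.
D = 13.43 × (0.6106 − 0.08340) + 2.31 × 0.08340 = 7.080 + 0.1927 = 7.273 mg/L.

D ≈ 7.27 mg/L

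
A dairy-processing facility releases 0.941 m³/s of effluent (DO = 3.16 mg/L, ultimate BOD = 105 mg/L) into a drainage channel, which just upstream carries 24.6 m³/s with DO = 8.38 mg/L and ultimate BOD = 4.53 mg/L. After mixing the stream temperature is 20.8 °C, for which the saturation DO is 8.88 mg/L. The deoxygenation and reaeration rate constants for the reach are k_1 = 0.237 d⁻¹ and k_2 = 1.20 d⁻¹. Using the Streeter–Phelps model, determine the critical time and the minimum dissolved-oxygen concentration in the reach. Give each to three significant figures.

Mixed DO = (24.6×8.38 + 0.941×3.16)/(24.6+0.941) = 209.1/25.54 = 8.188 mg/L.
Mixed L₀ = (24.6×4.53 + 0.941×105)/(25.54) = 210.2/25.54 = 8.232 mg/L.
Initial deficit D₀ = C_s − DO₀ = 8.88 − 8.188 = 0.6923 mg/L.
t_c = (1/0.9630) ln[(1.20/0.237)(1 − 0.6923×0.9630/(0.237×8.232))] = 1.038 × ln(3.333) = 1.250 d.
D_c = (0.237/1.20) × 8.232 × e^(−0.237×1.250) = 0.1975 × 8.232 × 0.7436 = 1.209 mg/L.
Minimum DO = 8.88 − 1.209 = 7.671 mg/L.

t_c ≈ 1.25 d; minimum DO ≈ 7.67 mg/L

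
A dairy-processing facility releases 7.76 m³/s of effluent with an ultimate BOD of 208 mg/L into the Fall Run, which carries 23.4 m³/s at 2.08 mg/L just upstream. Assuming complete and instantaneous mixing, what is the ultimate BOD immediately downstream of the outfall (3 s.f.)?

53.4 mg/L

Flow-weighted mixing: C = (Q_r C_r + Q_w C_w)/(Q_r + Q_w)
= (23.4×2.08 + 7.76×208)/(23.4 + 7.76) = 1663/31.16 = 53.36 mg/L.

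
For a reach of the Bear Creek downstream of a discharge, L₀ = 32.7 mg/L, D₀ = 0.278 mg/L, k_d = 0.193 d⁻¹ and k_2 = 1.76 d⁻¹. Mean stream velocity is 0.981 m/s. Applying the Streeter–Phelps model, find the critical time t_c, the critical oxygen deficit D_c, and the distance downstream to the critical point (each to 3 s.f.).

t_c ≈ 1.36 d; D_c ≈ 2.76 mg/L; x_c ≈ 116 km

At the critical point dD/dt = 0, so k_d L₀ e^(−k_d t) = k_2 D. Substituting D(t) from the Streeter–Phelps equation and solving for t gives
t_c = ln[(k_2/k_d)(1 − D₀(k_2−k_d)/(k_d L₀))] / (k_2−k_d).
Here k_2−k_d = 1.567 d⁻¹ and 1 − D₀(k_2−k_d)/(k_d L₀) = 1 − 0.278×1.567/(0.193×32.7) = 0.9310, so
t_c = ln(9.119 × 0.9310) / 1.567 = 2.139 / 1.567 = 1.365 d.
D_c = (k_d/k_2) L₀ e^(−k_d t_c) = (0.193/1.76) × 32.7 × e^(−0.193×1.365) = 0.1097 × 32.7 × 0.7684 = 2.755 mg/L.
x_c = v t_c = 0.981 m/s × 1.365 d × 86400 s/d = 115700 m ≈ 116 km.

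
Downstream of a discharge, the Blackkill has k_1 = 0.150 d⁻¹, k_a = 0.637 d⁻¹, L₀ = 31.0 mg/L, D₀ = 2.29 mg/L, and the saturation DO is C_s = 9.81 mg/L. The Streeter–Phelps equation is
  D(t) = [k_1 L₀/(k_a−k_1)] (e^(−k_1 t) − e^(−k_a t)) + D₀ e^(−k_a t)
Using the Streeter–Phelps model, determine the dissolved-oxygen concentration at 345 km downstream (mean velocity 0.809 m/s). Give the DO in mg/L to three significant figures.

DO ≈ 5.57 mg/L

Travel time t = x/v = 345 km / (0.809 m/s) = 345000 m / 0.809 m/s = 426500 s = 4.936 d.
k_1 L₀/(k_a−k_1) = 0.150×31.0/(0.637−0.150) = 4.650/0.4870 = 9.548 mg/L.
e^(−k_1 t) = e^(−0.150×4.936) = 0.4769; e^(−k_a t) = e^(−0.637×4.936) = 0.04311.
D = 9.548 × (0.4769 − 0.04311) + 2.29 × 0.04311 = 4.142 + 0.09871 = 4.241 mg/L.
DO = C_s − D = 9.81 − 4.241 = 5.569 mg/L.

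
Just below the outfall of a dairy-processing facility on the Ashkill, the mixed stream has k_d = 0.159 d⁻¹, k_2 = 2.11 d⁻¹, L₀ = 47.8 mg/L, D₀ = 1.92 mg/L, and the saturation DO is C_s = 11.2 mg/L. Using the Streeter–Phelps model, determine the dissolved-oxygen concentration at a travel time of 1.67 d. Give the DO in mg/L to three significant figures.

DO ≈ 8.27 mg/L

k_d L₀/(k_2−k_d) = 0.159×47.8/(2.11−0.159) = 7.600/1.951 = 3.896 mg/L.
e^(−k_d t) = e^(−0.159×1.670) = 0.7668; e^(−k_2 t) = e^(−2.11×1.670) = 0.02949.
D = 3.896 × (0.7668 − 0.02949) + 1.92 × 0.02949 = 2.872 + 0.05662 = 2.929 mg/L.
DO = C_s − D = 11.2 − 2.929 = 8.271 mg/L.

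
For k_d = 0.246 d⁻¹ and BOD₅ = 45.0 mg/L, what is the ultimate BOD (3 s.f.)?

L₀ ≈ 63.6 mg/L

BOD₅ = L₀(1 − e^(−5k_d)) ⇒ L₀ = BOD₅ / (1 − e^(−5×0.246))
= 45.0 / (1 − 0.2923) = 45.0 / 0.7077 = 63.59 mg/L.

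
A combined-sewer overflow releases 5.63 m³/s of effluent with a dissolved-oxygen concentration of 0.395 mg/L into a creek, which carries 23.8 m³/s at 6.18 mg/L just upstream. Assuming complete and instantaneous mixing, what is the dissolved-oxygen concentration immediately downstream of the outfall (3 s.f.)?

5.07 mg/L

Flow-weighted mixing: C = (Q_r C_r + Q_w C_w)/(Q_r + Q_w)
= (23.8×6.18 + 5.63×0.395)/(23.8 + 5.63) = 149.3/29.43 = 5.073 mg/L.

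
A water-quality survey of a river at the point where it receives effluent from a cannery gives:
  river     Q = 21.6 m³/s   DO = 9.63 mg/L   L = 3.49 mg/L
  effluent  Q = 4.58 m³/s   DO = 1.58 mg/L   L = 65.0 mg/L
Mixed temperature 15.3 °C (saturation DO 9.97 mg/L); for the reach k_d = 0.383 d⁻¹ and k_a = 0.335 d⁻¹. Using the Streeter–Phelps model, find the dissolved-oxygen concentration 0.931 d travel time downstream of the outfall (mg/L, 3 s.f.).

Mixed DO = (21.6×9.63 + 4.58×1.58)/(21.6+4.58) = 215.2/26.18 = 8.222 mg/L.
Mixed L₀ = (21.6×3.49 + 4.58×65.0)/(26.18) = 373.1/26.18 = 14.25 mg/L.
Initial deficit D₀ = C_s − DO₀ = 9.97 − 8.222 = 1.748 mg/L.
D(0.931) = [0.383×14.25/(0.335−0.383)](e^(−0.383×0.931) − e^(−0.335×0.931)) + 1.748 e^(−0.335×0.931)
= -113.7 × (0.7001 − 0.7321) + 1.748 × 0.7321 = 4.918 mg/L.
DO = 9.97 − 4.918 = 5.052 mg/L.

DO ≈ 5.05 mg/L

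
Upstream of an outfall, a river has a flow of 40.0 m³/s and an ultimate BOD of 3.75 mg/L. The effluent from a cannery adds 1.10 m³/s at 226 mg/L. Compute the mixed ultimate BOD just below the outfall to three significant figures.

9.70 mg/L

Flow-weighted mixing: C = (Q_r C_r + Q_w C_w)/(Q_r + Q_w)
= (40.0×3.75 + 1.10×226)/(40.0 + 1.10) = 398.6/41.10 = 9.698 mg/L.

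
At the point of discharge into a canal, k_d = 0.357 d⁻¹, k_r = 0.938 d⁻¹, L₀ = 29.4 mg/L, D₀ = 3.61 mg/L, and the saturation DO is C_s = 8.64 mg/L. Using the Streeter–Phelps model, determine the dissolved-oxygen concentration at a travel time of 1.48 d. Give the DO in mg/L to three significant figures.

DO ≈ 1.60 mg/L

k_d L₀/(k_r−k_d) = 0.357×29.4/(0.938−0.357) = 10.50/0.5810 = 18.07 mg/L.
e^(−k_d t) = e^(−0.357×1.480) = 0.5896; e^(−k_r t) = e^(−0.938×1.480) = 0.2495.
D = 18.07 × (0.5896 − 0.2495) + 3.61 × 0.2495 = 6.143 + 0.9007 = 7.044 mg/L.
DO = C_s − D = 8.64 − 7.044 = 1.596 mg/L.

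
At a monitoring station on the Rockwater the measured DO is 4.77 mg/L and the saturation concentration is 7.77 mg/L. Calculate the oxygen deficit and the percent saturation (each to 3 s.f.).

D = C_s − C = 7.77 − 4.77 = 3.00 mg/L.
% saturation = 4.77/7.77 × 100 = 61.4 %.

D ≈ 3.00 mg/L; 61.4 % saturation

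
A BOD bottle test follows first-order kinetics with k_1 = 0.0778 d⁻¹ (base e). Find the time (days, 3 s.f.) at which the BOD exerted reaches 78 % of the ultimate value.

t ≈ 19.5 d

y/L₀ = 1 − e^(−k_1 t) = 0.78 ⇒ e^(−k_1 t) = 0.220
t = −ln(0.220) / 0.0778 = 1.514 / 0.0778 = 19.46 d.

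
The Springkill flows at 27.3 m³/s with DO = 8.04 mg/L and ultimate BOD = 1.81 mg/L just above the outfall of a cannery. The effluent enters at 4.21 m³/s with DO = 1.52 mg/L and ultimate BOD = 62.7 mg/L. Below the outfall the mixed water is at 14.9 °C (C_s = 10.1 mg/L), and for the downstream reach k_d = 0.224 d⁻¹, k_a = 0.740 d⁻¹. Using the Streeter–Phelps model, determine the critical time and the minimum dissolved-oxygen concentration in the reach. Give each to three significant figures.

t_c ≈ 0.114 d; minimum DO ≈ 7.17 mg/L

Mixed DO = (27.3×8.04 + 4.21×1.52)/(27.3+4.21) = 225.9/31.51 = 7.169 mg/L.
Mixed L₀ = (27.3×1.81 + 4.21×62.7)/(31.51) = 313.4/31.51 = 9.945 mg/L.
Initial deficit D₀ = C_s − DO₀ = 10.1 − 7.169 = 2.931 mg/L.
t_c = (1/0.5160) ln[(0.740/0.224)(1 − 2.931×0.5160/(0.224×9.945))] = 1.938 × ln(1.061) = 0.1143 d.
D_c = (0.224/0.740) × 9.945 × e^(−0.224×0.1143) = 0.3027 × 9.945 × 0.9747 = 2.934 mg/L.
Minimum DO = 10.1 − 2.934 = 7.166 mg/L.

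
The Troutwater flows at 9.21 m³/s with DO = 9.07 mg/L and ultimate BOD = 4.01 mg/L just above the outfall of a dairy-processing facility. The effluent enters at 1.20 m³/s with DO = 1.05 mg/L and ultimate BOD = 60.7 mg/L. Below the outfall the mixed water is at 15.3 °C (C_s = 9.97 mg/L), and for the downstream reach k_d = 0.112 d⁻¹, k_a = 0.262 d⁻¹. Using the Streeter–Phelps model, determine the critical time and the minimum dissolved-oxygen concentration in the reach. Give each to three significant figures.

Mixed DO = (9.21×9.07 + 1.20×1.05)/(9.21+1.20) = 84.79/10.41 = 8.146 mg/L.
Mixed L₀ = (9.21×4.01 + 1.20×60.7)/(10.41) = 109.8/10.41 = 10.54 mg/L.
Initial deficit D₀ = C_s − DO₀ = 9.97 − 8.146 = 1.824 mg/L.
t_c = (1/0.1500) ln[(0.262/0.112)(1 − 1.824×0.1500/(0.112×10.54))] = 6.667 × ln(1.797) = 3.908 d.
D_c = (0.112/0.262) × 10.54 × e^(−0.112×3.908) = 0.4275 × 10.54 × 0.6455 = 2.910 mg/L.
Minimum DO = 9.97 − 2.910 = 7.060 mg/L.

t_c ≈ 3.91 d; minimum DO ≈ 7.06 mg/L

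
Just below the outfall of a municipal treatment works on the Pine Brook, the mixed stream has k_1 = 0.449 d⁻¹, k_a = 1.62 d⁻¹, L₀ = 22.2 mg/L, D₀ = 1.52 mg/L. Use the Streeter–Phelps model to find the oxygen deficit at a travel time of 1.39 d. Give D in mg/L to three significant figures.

D ≈ 3.82 mg/L

k_1 L₀/(k_a−k_1) = 0.449×22.2/(1.62−0.449) = 9.968/1.171 = 8.512 mg/L.
e^(−k_1 t) = e^(−0.449×1.390) = 0.5357; e^(−k_a t) = e^(−1.62×1.390) = 0.1052.
D = 8.512 × (0.5357 − 0.1052) + 1.52 × 0.1052 = 3.665 + 0.1599 = 3.825 mg/L.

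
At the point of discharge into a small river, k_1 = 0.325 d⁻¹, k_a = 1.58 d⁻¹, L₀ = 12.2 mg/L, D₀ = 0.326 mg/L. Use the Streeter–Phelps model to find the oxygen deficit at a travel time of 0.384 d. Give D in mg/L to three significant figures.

D ≈ 1.24 mg/L

k_1 L₀/(k_a−k_1) = 0.325×12.2/(1.58−0.325) = 3.965/1.255 = 3.159 mg/L.
e^(−k_1 t) = e^(−0.325×0.3840) = 0.8827; e^(−k_a t) = e^(−1.58×0.3840) = 0.5451.
D = 3.159 × (0.8827 − 0.5451) + 0.326 × 0.5451 = 1.066 + 0.1777 = 1.244 mg/L.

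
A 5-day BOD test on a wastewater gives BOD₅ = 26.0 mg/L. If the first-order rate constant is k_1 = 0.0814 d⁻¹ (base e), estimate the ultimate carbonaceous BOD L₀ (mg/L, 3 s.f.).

L₀ ≈ 77.8 mg/L

BOD₅ = L₀(1 − e^(−5k_1)) ⇒ L₀ = BOD₅ / (1 − e^(−5×0.0814))
= 26.0 / (1 − 0.6656) = 26.0 / 0.3344 = 77.76 mg/L.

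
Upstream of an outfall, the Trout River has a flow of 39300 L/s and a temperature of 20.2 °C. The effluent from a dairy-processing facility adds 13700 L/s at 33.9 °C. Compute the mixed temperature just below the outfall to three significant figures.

23.7 °C

Flow-weighted mixing: C = (Q_r C_r + Q_w C_w)/(Q_r + Q_w)
= (39300×20.2 + 13700×33.9)/(39300 + 13700) = 1.258×10^6/53000 = 23.74 °C.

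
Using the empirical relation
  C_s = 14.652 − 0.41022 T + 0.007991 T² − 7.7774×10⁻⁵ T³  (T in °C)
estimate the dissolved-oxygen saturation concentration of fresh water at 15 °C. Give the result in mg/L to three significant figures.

C_s = 14.652 − 0.41022×15 + 0.007991×15² − 7.7774×10⁻⁵×15³ = 10.03 mg/L.

C_s ≈ 10.0 mg/L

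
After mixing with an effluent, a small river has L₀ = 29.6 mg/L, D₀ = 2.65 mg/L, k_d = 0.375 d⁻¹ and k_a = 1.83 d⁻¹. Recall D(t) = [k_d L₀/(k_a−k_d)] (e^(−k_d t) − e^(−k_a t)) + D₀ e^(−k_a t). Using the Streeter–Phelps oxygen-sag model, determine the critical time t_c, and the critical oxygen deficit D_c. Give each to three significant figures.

t_c = [1/(k_a−k_d)] ln[(k_a/k_d)(1 − D₀(k_a−k_d)/(k_d L₀))]
= [1/(1.83−0.375)] ln[(1.83/0.375)(1 − 2.65×1.455/(0.375×29.6))]
= (1/1.455) ln[4.880 × 0.6526] = 0.6873 × ln(3.185) = 0.6873 × 1.158 = 0.7962 d.
D_c = (k_d/k_a) L₀ e^(−k_d t_c) = (0.375/1.83) × 29.6 × e^(−0.375×0.7962) = 0.2049 × 29.6 × 0.7419 = 4.500 mg/L.

t_c ≈ 0.796 d; D_c ≈ 4.50 mg/L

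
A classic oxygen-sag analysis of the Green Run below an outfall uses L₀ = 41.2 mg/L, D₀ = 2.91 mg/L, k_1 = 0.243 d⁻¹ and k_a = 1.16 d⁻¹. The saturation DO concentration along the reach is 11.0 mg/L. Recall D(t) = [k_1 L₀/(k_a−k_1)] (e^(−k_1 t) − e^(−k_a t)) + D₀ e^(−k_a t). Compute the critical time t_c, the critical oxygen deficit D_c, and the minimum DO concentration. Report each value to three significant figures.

At the critical point dD/dt = 0, so k_1 L₀ e^(−k_1 t) = k_a D. Substituting D(t) from the Streeter–Phelps equation and solving for t gives
t_c = ln[(k_a/k_1)(1 − D₀(k_a−k_1)/(k_1 L₀))] / (k_a−k_1).
Here k_a−k_1 = 0.9170 d⁻¹ and 1 − D₀(k_a−k_1)/(k_1 L₀) = 1 − 2.91×0.9170/(0.243×41.2) = 0.7335, so
t_c = ln(4.774 × 0.7335) / 0.9170 = 1.253 / 0.9170 = 1.367 d.
L(t_c) = L₀ e^(−k_1 t_c) = 41.2 × 0.7174 = 29.56 mg/L, and at the critical point k_a D_c = k_1 L, so D_c = (0.243/1.16) × 29.56 = 6.192 mg/L.
Minimum DO = C_s − D_c = 11.0 − 6.192 = 4.808 mg/L.

t_c ≈ 1.37 d; D_c ≈ 6.19 mg/L; min DO ≈ 4.81 mg/L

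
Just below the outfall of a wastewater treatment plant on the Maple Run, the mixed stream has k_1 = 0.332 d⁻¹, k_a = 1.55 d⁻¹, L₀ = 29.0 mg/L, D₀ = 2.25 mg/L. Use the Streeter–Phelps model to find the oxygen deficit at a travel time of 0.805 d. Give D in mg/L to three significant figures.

k_1 L₀/(k_a−k_1) = 0.332×29.0/(1.55−0.332) = 9.628/1.218 = 7.905 mg/L.
e^(−k_1 t) = e^(−0.332×0.8050) = 0.7655; e^(−k_a t) = e^(−1.55×0.8050) = 0.2872.
D = 7.905 × (0.7655 − 0.2872) + 2.25 × 0.2872 = 3.781 + 0.6461 = 4.427 mg/L.

D ≈ 4.43 mg/L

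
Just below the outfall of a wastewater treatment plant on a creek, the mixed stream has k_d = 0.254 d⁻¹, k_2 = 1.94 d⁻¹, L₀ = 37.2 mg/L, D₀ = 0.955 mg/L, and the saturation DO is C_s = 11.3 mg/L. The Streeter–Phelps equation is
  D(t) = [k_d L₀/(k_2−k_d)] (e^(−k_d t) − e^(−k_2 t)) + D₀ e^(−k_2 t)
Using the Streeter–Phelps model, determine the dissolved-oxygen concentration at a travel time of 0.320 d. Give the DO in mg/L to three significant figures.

k_d L₀/(k_2−k_d) = 0.254×37.2/(1.94−0.254) = 9.449/1.686 = 5.604 mg/L.
e^(−k_d t) = e^(−0.254×0.3200) = 0.9219; e^(−k_2 t) = e^(−1.94×0.3200) = 0.5375.
D = 5.604 × (0.9219 − 0.5375) + 0.955 × 0.5375 = 2.154 + 0.5133 = 2.668 mg/L.
DO = C_s − D = 11.3 − 2.668 = 8.632 mg/L.

DO ≈ 8.63 mg/L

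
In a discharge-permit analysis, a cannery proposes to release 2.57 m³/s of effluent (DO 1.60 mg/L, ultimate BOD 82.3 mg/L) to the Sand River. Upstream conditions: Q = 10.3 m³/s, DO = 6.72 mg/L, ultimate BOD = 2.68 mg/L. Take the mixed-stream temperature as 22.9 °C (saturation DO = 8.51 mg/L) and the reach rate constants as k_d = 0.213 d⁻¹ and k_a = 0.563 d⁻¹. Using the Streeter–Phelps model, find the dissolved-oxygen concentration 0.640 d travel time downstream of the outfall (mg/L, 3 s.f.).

DO ≈ 4.57 mg/L

Mixed DO = (10.3×6.72 + 2.57×1.60)/(10.3+2.57) = 73.33/12.87 = 5.698 mg/L.
Mixed L₀ = (10.3×2.68 + 2.57×82.3)/(12.87) = 239.1/12.87 = 18.58 mg/L.
Initial deficit D₀ = C_s − DO₀ = 8.51 − 5.698 = 2.812 mg/L.
D(0.640) = [0.213×18.58/(0.563−0.213)](e^(−0.213×0.640) − e^(−0.563×0.640)) + 2.812 e^(−0.563×0.640)
= 11.31 × (0.8726 − 0.6975) + 2.812 × 0.6975 = 3.941 mg/L.
DO = 8.51 − 3.941 = 4.569 mg/L.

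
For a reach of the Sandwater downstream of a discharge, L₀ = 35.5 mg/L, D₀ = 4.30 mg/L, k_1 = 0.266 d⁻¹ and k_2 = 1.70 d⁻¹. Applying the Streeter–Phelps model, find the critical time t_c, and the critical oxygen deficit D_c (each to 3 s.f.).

t_c ≈ 0.555 d; D_c ≈ 4.79 mg/L

t_c = [1/(k_2−k_1)] ln[(k_2/k_1)(1 − D₀(k_2−k_1)/(k_1 L₀))]
= [1/(1.70−0.266)] ln[(1.70/0.266)(1 − 4.30×1.434/(0.266×35.5))]
= (1/1.434) ln[6.391 × 0.3470] = 0.6974 × ln(2.218) = 0.6974 × 0.7965 = 0.5554 d.
D_c = (k_1/k_2) L₀ e^(−k_1 t_c) = (0.266/1.70) × 35.5 × e^(−0.266×0.5554) = 0.1565 × 35.5 × 0.8627 = 4.792 mg/L.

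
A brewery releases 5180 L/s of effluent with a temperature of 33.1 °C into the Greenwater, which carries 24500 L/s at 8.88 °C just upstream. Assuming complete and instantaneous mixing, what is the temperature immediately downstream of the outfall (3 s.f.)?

Flow-weighted mixing: C = (Q_r C_r + Q_w C_w)/(Q_r + Q_w)
= (24500×8.88 + 5180×33.1)/(24500 + 5180) = 389000/29680 = 13.11 °C.

13.1 °C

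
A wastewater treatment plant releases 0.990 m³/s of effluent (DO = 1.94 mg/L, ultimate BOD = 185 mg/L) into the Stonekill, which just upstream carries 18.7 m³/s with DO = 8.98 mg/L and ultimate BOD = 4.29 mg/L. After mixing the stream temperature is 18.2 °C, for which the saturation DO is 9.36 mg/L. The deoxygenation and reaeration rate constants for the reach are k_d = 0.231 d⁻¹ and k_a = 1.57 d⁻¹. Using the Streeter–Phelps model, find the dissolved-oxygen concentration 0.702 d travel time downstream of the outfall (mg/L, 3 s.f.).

DO ≈ 7.92 mg/L

Mixed DO = (18.7×8.98 + 0.990×1.94)/(18.7+0.990) = 169.8/19.69 = 8.626 mg/L.
Mixed L₀ = (18.7×4.29 + 0.990×185)/(19.69) = 263.4/19.69 = 13.38 mg/L.
Initial deficit D₀ = C_s − DO₀ = 9.36 − 8.626 = 0.7340 mg/L.
D(0.702) = [0.231×13.38/(1.57−0.231)](e^(−0.231×0.702) − e^(−1.57×0.702)) + 0.7340 e^(−1.57×0.702)
= 2.308 × (0.8503 − 0.3322) + 0.7340 × 0.3322 = 1.439 mg/L.
DO = 9.36 − 1.439 = 7.921 mg/L.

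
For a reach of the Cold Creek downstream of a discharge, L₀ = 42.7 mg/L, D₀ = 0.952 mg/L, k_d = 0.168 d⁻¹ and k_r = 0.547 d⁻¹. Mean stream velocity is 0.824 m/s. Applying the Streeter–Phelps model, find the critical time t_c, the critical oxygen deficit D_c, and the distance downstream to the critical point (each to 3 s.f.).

t_c ≈ 2.98 d; D_c ≈ 7.95 mg/L; x_c ≈ 212 km

t_c = [1/(k_r−k_d)] ln[(k_r/k_d)(1 − D₀(k_r−k_d)/(k_d L₀))]
= [1/(0.547−0.168)] ln[(0.547/0.168)(1 − 0.952×0.3790/(0.168×42.7))]
= (1/0.3790) ln[3.256 × 0.9497] = 2.639 × ln(3.092) = 2.639 × 1.129 = 2.979 d.
L(t_c) = L₀ e^(−k_d t_c) = 42.7 × 0.6063 = 25.89 mg/L, and at the critical point k_r D_c = k_d L, so D_c = (0.168/0.547) × 25.89 = 7.951 mg/L.
x_c = v t_c = 0.824 m/s × 2.979 d × 86400 s/d = 212100 m ≈ 212 km.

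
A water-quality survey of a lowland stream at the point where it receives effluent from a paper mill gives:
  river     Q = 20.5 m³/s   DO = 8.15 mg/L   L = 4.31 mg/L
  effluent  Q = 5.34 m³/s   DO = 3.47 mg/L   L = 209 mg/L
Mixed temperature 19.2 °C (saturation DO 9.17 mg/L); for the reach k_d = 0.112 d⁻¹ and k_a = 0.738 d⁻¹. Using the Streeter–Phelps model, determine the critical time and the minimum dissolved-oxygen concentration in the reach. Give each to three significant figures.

Mixed DO = (20.5×8.15 + 5.34×3.47)/(20.5+5.34) = 185.6/25.84 = 7.183 mg/L.
Mixed L₀ = (20.5×4.31 + 5.34×209)/(25.84) = 1204/25.84 = 46.61 mg/L.
Initial deficit D₀ = C_s − DO₀ = 9.17 − 7.183 = 1.987 mg/L.
t_c = (1/0.6260) ln[(0.738/0.112)(1 − 1.987×0.6260/(0.112×46.61))] = 1.597 × ln(5.019) = 2.577 d.
D_c = (0.112/0.738) × 46.61 × e^(−0.112×2.577) = 0.1518 × 46.61 × 0.7493 = 5.300 mg/L.
Minimum DO = 9.17 − 5.300 = 3.870 mg/L.

t_c ≈ 2.58 d; minimum DO ≈ 3.87 mg/L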